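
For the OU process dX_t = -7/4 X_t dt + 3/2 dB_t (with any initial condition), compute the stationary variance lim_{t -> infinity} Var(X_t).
lim Var(X_t) = 9/14

The OU SDE dX = -theta X dt + sigma dB admits the integrating factor exp(theta t): d(exp(theta t) X_t) = sigma exp(theta t) dB_t. Integrating from 0 to t gives X_t = x_0 * exp(-theta t) + sigma * int_0^t exp(-theta (t-s)) dB_s for any initial x_0. The Itô integral has variance (by the Itô isometry) sigma^2 * int_0^t exp(-2 theta (t - s)) ds = sigma^2 * (1 - exp(-2 theta t)) / (2 theta), independent of x_0.
With theta = 7/4, sigma = 3/2:
  Var(X_t) = (3/2)^2 * (1 - exp(-2*7/4 t)) / (2 * 7/4) = 9/14 - 9*exp(-7*t/2)/14.
As t -> infinity, exp(-2*7/4 t) -> 0, so the stationary variance is sigma^2 / (2 theta) = 9/14.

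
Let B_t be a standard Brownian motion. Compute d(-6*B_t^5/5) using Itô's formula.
d(-6*B_t^5/5) = (-12*B_t^3) dt + (-6*B_t^4) dB_t

Itô's formula for f(B_t) gives d f(B_t) = f'(B_t) dB_t + (1/2) f''(B_t) dt. Compute derivatives of f(x) = -6*x^5/5:
  f'(x)  = -6*x^4
  f''(x) = -24*x^3
Substitute x = B_t and multiply the f'' term by 1/2:
  drift     = (1/2) * (-24*x^3) evaluated at B_t = -12*B_t^3
  diffusion = (-6*x^4) evaluated at B_t = -6*B_t^4
Therefore d(-6*B_t^5/5) = (-12*B_t^3) dt + (-6*B_t^4) dB_t.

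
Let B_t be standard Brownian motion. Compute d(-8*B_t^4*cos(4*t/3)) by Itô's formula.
d(-8*B_t^4*cos(4*t/3)) = (B_t^2*(32*B_t^2*sin(4*t/3)/3 - 48*cos(4*t/3))) dt + (-32*B_t^3*cos(4*t/3)) dB_t

Itô's formula for f(t, x): d f(t, B_t) = (f_t + (1/2) f_xx) dt + f_x dB_t. Compute partials of f(t, x) = -8*x^4*cos(4*t/3):
  f_t(t,x)  = 32*x^4*sin(4*t/3)/3
  f_x(t,x)  = -32*x^3*cos(4*t/3)
  f_xx(t,x) = -96*x^2*cos(4*t/3)
Assemble drift = f_t + (1/2) f_xx = x^2*(32*x^2*sin(4*t/3)/3 - 48*cos(4*t/3)) and diffusion = f_x = -32*x^3*cos(4*t/3). Substituting x = B_t:
  d(-8*B_t^4*cos(4*t/3)) = (B_t^2*(32*B_t^2*sin(4*t/3)/3 - 48*cos(4*t/3))) dt + (-32*B_t^3*cos(4*t/3)) dB_t.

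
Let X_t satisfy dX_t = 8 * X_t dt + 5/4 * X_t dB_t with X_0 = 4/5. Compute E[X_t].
E[X_t] = 4*exp(8*t)/5

For GBM dX = mu X dt + sigma X dB with X_0 = x_0, apply Itô to Y = log X: dY = (mu - sigma^2/2) dt + sigma dB, so Y_t = log(x_0) + (mu - sigma^2/2) t + sigma B_t and hence X_t = x_0 * exp((mu - sigma^2/2) t + sigma B_t).
With mu = 8, sigma = 5/4, x_0 = 4/5, this gives:
  X_t = 4/5 * exp((231/32) * t + (5/4) * B_t).
Since sigma*B_t ~ Normal(0, sigma^2 t), E[exp(sigma*B_t)] = exp(sigma^2 t / 2); so E[X_t] = x_0 * exp((mu - sigma^2/2) t) * exp(sigma^2 t / 2) = x_0 * exp(mu t) = 4*exp(8*t)/5.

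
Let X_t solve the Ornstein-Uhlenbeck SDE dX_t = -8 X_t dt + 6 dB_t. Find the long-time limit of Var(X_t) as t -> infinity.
lim Var(X_t) = 9/4

The OU SDE dX = -theta X dt + sigma dB admits the integrating factor exp(theta t): d(exp(theta t) X_t) = sigma exp(theta t) dB_t. Integrating from 0 to t gives X_t = x_0 * exp(-theta t) + sigma * int_0^t exp(-theta (t-s)) dB_s for any initial x_0. The Itô integral has variance (by the Itô isometry) sigma^2 * int_0^t exp(-2 theta (t - s)) ds = sigma^2 * (1 - exp(-2 theta t)) / (2 theta), independent of x_0.
With theta = 8, sigma = 6:
  Var(X_t) = (6)^2 * (1 - exp(-2*8 t)) / (2 * 8) = 9/4 - 9*exp(-16*t)/4.
As t -> infinity, exp(-2*8 t) -> 0, so the stationary variance is sigma^2 / (2 theta) = 9/4.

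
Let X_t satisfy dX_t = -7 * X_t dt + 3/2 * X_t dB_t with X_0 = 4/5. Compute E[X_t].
E[X_t] = 4*exp(-7*t)/5

For GBM dX = mu X dt + sigma X dB with X_0 = x_0, apply Itô to Y = log X: dY = (mu - sigma^2/2) dt + sigma dB, so Y_t = log(x_0) + (mu - sigma^2/2) t + sigma B_t and hence X_t = x_0 * exp((mu - sigma^2/2) t + sigma B_t).
With mu = -7, sigma = 3/2, x_0 = 4/5, this gives:
  X_t = 4/5 * exp((-65/8) * t + (3/2) * B_t).
Since sigma*B_t ~ Normal(0, sigma^2 t), E[exp(sigma*B_t)] = exp(sigma^2 t / 2); so E[X_t] = x_0 * exp((mu - sigma^2/2) t) * exp(sigma^2 t / 2) = x_0 * exp(mu t) = 4*exp(-7*t)/5.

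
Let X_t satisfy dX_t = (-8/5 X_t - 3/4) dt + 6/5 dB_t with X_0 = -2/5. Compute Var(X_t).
Var(X_t) = 9/20 - 9*exp(-16*t/5)/20

The variance V(t) = Var(X_t) satisfies V'(t) = 2 a V(t) + c^2 with V(0) = 0 (drift coefficient is linear in X, diffusion is constant). With a = -8/5, c = 6/5, the solution is
  V(t) = (c^2 / (2 a)) * (exp(2 a t) - 1)
       = ((6/5)^2 / (2*(-8/5))) * (exp((-16/5) t) - 1)
       = 9/20 - 9*exp(-16*t/5)/20.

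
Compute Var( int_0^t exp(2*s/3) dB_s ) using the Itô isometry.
Var = 3*exp(4*t/3)/4 - 3/4

The Itô integral of a deterministic integrand f(s) has mean 0 because each increment f(s) * (B_{s+ds} - B_s) has mean 0. By the Itô isometry:
  Var( int_0^t f(s) dB_s ) = E[ (int_0^t f(s) dB_s)^2 ] = int_0^t f(s)^2 ds.
Here f(s) = exp(2*s/3), so f(s)^2 = exp(4*s/3). Integrate:
  int_0^t (exp(4*s/3)) ds = 3*exp(4*t/3)/4 - 3/4.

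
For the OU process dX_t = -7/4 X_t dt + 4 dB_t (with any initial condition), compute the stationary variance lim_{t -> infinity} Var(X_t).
lim Var(X_t) = 32/7

The OU SDE dX = -theta X dt + sigma dB admits the integrating factor exp(theta t): d(exp(theta t) X_t) = sigma exp(theta t) dB_t. Integrating from 0 to t gives X_t = x_0 * exp(-theta t) + sigma * int_0^t exp(-theta (t-s)) dB_s for any initial x_0. The Itô integral has variance (by the Itô isometry) sigma^2 * int_0^t exp(-2 theta (t - s)) ds = sigma^2 * (1 - exp(-2 theta t)) / (2 theta), independent of x_0.
With theta = 7/4, sigma = 4:
  Var(X_t) = (4)^2 * (1 - exp(-2*7/4 t)) / (2 * 7/4) = 32/7 - 32*exp(-7*t/2)/7.
As t -> infinity, exp(-2*7/4 t) -> 0, so the stationary variance is sigma^2 / (2 theta) = 32/7.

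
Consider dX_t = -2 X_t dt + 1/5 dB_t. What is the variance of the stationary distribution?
lim Var(X_t) = 1/100

The OU SDE dX = -theta X dt + sigma dB admits the integrating factor exp(theta t): d(exp(theta t) X_t) = sigma exp(theta t) dB_t. Integrating from 0 to t gives X_t = x_0 * exp(-theta t) + sigma * int_0^t exp(-theta (t-s)) dB_s for any initial x_0. The Itô integral has variance (by the Itô isometry) sigma^2 * int_0^t exp(-2 theta (t - s)) ds = sigma^2 * (1 - exp(-2 theta t)) / (2 theta), independent of x_0.
With theta = 2, sigma = 1/5:
  Var(X_t) = (1/5)^2 * (1 - exp(-2*2 t)) / (2 * 2) = 1/100 - exp(-4*t)/100.
As t -> infinity, exp(-2*2 t) -> 0, so the stationary variance is sigma^2 / (2 theta) = 1/100.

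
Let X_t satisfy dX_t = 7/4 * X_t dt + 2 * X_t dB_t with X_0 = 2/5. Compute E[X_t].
E[X_t] = 2*exp(7*t/4)/5

For GBM dX = mu X dt + sigma X dB with X_0 = x_0, apply Itô to Y = log X: dY = (mu - sigma^2/2) dt + sigma dB, so Y_t = log(x_0) + (mu - sigma^2/2) t + sigma B_t and hence X_t = x_0 * exp((mu - sigma^2/2) t + sigma B_t).
With mu = 7/4, sigma = 2, x_0 = 2/5, this gives:
  X_t = 2/5 * exp((-1/4) * t + (2) * B_t).
Since sigma*B_t ~ Normal(0, sigma^2 t), E[exp(sigma*B_t)] = exp(sigma^2 t / 2); so E[X_t] = x_0 * exp((mu - sigma^2/2) t) * exp(sigma^2 t / 2) = x_0 * exp(mu t) = 2*exp(7*t/4)/5.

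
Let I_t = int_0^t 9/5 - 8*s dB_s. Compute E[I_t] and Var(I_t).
E[I_t] = 0; Var(I_t) = t*(1600*t^2 - 1080*t + 243)/75

The Itô integral of a deterministic integrand f(s) has mean 0 because each increment f(s) * (B_{s+ds} - B_s) has mean 0. By the Itô isometry:
  Var( int_0^t f(s) dB_s ) = E[ (int_0^t f(s) dB_s)^2 ] = int_0^t f(s)^2 ds.
Here f(s) = 9/5 - 8*s, so f(s)^2 = (40*s - 9)^2/25. Integrate:
  int_0^t ((40*s - 9)^2/25) ds = t*(1600*t^2 - 1080*t + 243)/75.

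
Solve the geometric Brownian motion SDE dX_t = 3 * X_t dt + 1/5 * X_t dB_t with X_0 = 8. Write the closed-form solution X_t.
X_t = 8 * exp((149/50) * t + (1/5) * B_t)

For GBM dX = mu X dt + sigma X dB with X_0 = x_0, apply Itô to Y = log X: dY = (mu - sigma^2/2) dt + sigma dB, so Y_t = log(x_0) + (mu - sigma^2/2) t + sigma B_t and hence X_t = x_0 * exp((mu - sigma^2/2) t + sigma B_t).
With mu = 3, sigma = 1/5, x_0 = 8, this gives:
  X_t = 8 * exp((149/50) * t + (1/5) * B_t).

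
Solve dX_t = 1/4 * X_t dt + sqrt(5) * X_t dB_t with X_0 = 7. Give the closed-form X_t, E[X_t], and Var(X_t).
X_t = 7 * exp((-9/4) t + (sqrt(5)) B_t); E[X_t] = 7*exp(t/4); Var(X_t) = 49*(exp(5*t) - 1)*exp(t/2)

For GBM dX = mu X dt + sigma X dB with X_0 = x_0, apply Itô to Y = log X: dY = (mu - sigma^2/2) dt + sigma dB, so Y_t = log(x_0) + (mu - sigma^2/2) t + sigma B_t and hence X_t = x_0 * exp((mu - sigma^2/2) t + sigma B_t).
With mu = 1/4, sigma = sqrt(5), x_0 = 7, this gives:
  X_t = 7 * exp((-9/4) * t + (sqrt(5)) * B_t).
Since sigma*B_t ~ Normal(0, sigma^2 t), E[exp(sigma*B_t)] = exp(sigma^2 t / 2); so E[X_t] = x_0 * exp((mu - sigma^2/2) t) * exp(sigma^2 t / 2) = x_0 * exp(mu t) = 7*exp(t/4).
Var(X_t) = E[X_t^2] - (E[X_t])^2 = x_0^2 * exp(2 mu t) * (exp(sigma^2 t) - 1) = 49*(exp(5*t) - 1)*exp(t/2).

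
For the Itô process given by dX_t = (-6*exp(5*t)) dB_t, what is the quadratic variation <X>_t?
<X>_t = 18*exp(10*t)/5 - 18/5

For an Itô process dX_t = a(t) dt + b(t) dB_t, the quadratic variation is <X>_t = int_0^t b(s)^2 ds (the drift term does not contribute). Here b(s) = -6*exp(5*s), so
  b(s)^2 = 36*exp(10*s).
Integrating from 0 to t:
  <X>_t = int_0^t (36*exp(10*s)) ds = 18*exp(10*t)/5 - 18/5.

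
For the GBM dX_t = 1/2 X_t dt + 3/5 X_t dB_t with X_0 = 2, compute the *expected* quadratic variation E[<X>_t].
E[<X>_t] = 18*exp(34*t/25)/17 - 18/17

<X>_t = int_0^t ((3/5) * X_s)^2 ds. Taking expectation inside the integral: E[<X>_t] = (3/5)^2 * int_0^t E[X_s^2] ds. For GBM, E[X_s^2] = x_0^2 * exp((2 mu + sigma^2) s). Integrating:
  E[<X>_t] = (3/5)^2 * 2^2 * (exp((2*(1/2) + (3/5)^2) t) - 1) / (2*(1/2) + (3/5)^2)
           = (3/5)^2 * 2^2 * (exp((34/25) t) - 1) / (34/25) = 18*exp(34*t/25)/17 - 18/17.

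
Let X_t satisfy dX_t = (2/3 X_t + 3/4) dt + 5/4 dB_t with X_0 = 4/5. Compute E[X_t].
E[X_t] = 77*exp(2*t/3)/40 - 9/8

Taking expectations and using E[dB_t] = 0, the mean m(t) = E[X_t] satisfies the ODE m'(t) = a m(t) + b with m(0) = x_0. With a = 2/3, b = 3/4, x_0 = 4/5, the solution is
  m(t) = x_0 * exp(a t) + (b/a) * (exp(a t) - 1)
       = (4/5) * exp((2/3) t) + ((3/4)/(2/3)) * (exp((2/3) t) - 1)
       = 77*exp(2*t/3)/40 - 9/8.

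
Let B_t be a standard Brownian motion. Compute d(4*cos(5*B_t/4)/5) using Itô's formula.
d(4*cos(5*B_t/4)/5) = (-5*cos(5*B_t/4)/8) dt + (-sin(5*B_t/4)) dB_t

Itô's formula for f(B_t) gives d f(B_t) = f'(B_t) dB_t + (1/2) f''(B_t) dt. Compute derivatives of f(x) = 4*cos(5*x/4)/5:
  f'(x)  = -sin(5*x/4)
  f''(x) = -5*cos(5*x/4)/4
Substitute x = B_t and multiply the f'' term by 1/2:
  drift     = (1/2) * (-5*cos(5*x/4)/4) evaluated at B_t = -5*cos(5*B_t/4)/8
  diffusion = (-sin(5*x/4)) evaluated at B_t = -sin(5*B_t/4)
Therefore d(4*cos(5*B_t/4)/5) = (-5*cos(5*B_t/4)/8) dt + (-sin(5*B_t/4)) dB_t.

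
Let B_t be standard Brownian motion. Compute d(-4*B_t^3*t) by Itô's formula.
d(-4*B_t^3*t) = (4*B_t*(-B_t^2 - 3*t)) dt + (-12*B_t^2*t) dB_t

Itô's formula for f(t, x): d f(t, B_t) = (f_t + (1/2) f_xx) dt + f_x dB_t. Compute partials of f(t, x) = -4*t*x^3:
  f_t(t,x)  = -4*x^3
  f_x(t,x)  = -12*t*x^2
  f_xx(t,x) = -24*t*x
Assemble drift = f_t + (1/2) f_xx = 4*x*(-3*t - x^2) and diffusion = f_x = -12*t*x^2. Substituting x = B_t:
  d(-4*B_t^3*t) = (4*B_t*(-B_t^2 - 3*t)) dt + (-12*B_t^2*t) dB_t.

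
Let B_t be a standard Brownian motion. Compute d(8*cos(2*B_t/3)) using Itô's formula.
d(8*cos(2*B_t/3)) = (-16*cos(2*B_t/3)/9) dt + (-16*sin(2*B_t/3)/3) dB_t

Itô's formula for f(B_t) gives d f(B_t) = f'(B_t) dB_t + (1/2) f''(B_t) dt. Compute derivatives of f(x) = 8*cos(2*x/3):
  f'(x)  = -16*sin(2*x/3)/3
  f''(x) = -32*cos(2*x/3)/9
Substitute x = B_t and multiply the f'' term by 1/2:
  drift     = (1/2) * (-32*cos(2*x/3)/9) evaluated at B_t = -16*cos(2*B_t/3)/9
  diffusion = (-16*sin(2*x/3)/3) evaluated at B_t = -16*sin(2*B_t/3)/3
Therefore d(8*cos(2*B_t/3)) = (-16*cos(2*B_t/3)/9) dt + (-16*sin(2*B_t/3)/3) dB_t.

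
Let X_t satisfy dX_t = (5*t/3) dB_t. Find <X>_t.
<X>_t = 25*t^3/27

For an Itô process dX_t = a(t) dt + b(t) dB_t, the quadratic variation is <X>_t = int_0^t b(s)^2 ds (the drift term does not contribute). Here b(s) = 5*s/3, so
  b(s)^2 = 25*s^2/9.
Integrating from 0 to t:
  <X>_t = int_0^t (25*s^2/9) ds = 25*t^3/27.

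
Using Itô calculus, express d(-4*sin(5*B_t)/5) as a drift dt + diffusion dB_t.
d(-4*sin(5*B_t)/5) = (10*sin(5*B_t)) dt + (-4*cos(5*B_t)) dB_t

Itô's formula for f(B_t) gives d f(B_t) = f'(B_t) dB_t + (1/2) f''(B_t) dt. Compute derivatives of f(x) = -4*sin(5*x)/5:
  f'(x)  = -4*cos(5*x)
  f''(x) = 20*sin(5*x)
Substitute x = B_t and multiply the f'' term by 1/2:
  drift     = (1/2) * (20*sin(5*x)) evaluated at B_t = 10*sin(5*B_t)
  diffusion = (-4*cos(5*x)) evaluated at B_t = -4*cos(5*B_t)
Therefore d(-4*sin(5*B_t)/5) = (10*sin(5*B_t)) dt + (-4*cos(5*B_t)) dB_t.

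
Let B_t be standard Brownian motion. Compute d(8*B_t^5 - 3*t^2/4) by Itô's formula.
d(8*B_t^5 - 3*t^2/4) = (80*B_t^3 - 3*t/2) dt + (40*B_t^4) dB_t

Itô's formula for f(t, x): d f(t, B_t) = (f_t + (1/2) f_xx) dt + f_x dB_t. Compute partials of f(t, x) = -3*t^2/4 + 8*x^5:
  f_t(t,x)  = -3*t/2
  f_x(t,x)  = 40*x^4
  f_xx(t,x) = 160*x^3
Assemble drift = f_t + (1/2) f_xx = -3*t/2 + 80*x^3 and diffusion = f_x = 40*x^4. Substituting x = B_t:
  d(8*B_t^5 - 3*t^2/4) = (80*B_t^3 - 3*t/2) dt + (40*B_t^4) dB_t.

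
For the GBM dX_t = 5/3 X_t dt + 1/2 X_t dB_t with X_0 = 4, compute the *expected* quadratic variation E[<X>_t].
E[<X>_t] = 48*exp(43*t/12)/43 - 48/43

<X>_t = int_0^t ((1/2) * X_s)^2 ds. Taking expectation inside the integral: E[<X>_t] = (1/2)^2 * int_0^t E[X_s^2] ds. For GBM, E[X_s^2] = x_0^2 * exp((2 mu + sigma^2) s). Integrating:
  E[<X>_t] = (1/2)^2 * 4^2 * (exp((2*(5/3) + (1/2)^2) t) - 1) / (2*(5/3) + (1/2)^2)
           = (1/2)^2 * 4^2 * (exp((43/12) t) - 1) / (43/12) = 48*exp(43*t/12)/43 - 48/43.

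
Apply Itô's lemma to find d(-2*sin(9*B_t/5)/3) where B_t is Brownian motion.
d(-2*sin(9*B_t/5)/3) = (27*sin(9*B_t/5)/25) dt + (-6*cos(9*B_t/5)/5) dB_t

Itô's formula for f(B_t) gives d f(B_t) = f'(B_t) dB_t + (1/2) f''(B_t) dt. Compute derivatives of f(x) = -2*sin(9*x/5)/3:
  f'(x)  = -6*cos(9*x/5)/5
  f''(x) = 54*sin(9*x/5)/25
Substitute x = B_t and multiply the f'' term by 1/2:
  drift     = (1/2) * (54*sin(9*x/5)/25) evaluated at B_t = 27*sin(9*B_t/5)/25
  diffusion = (-6*cos(9*x/5)/5) evaluated at B_t = -6*cos(9*B_t/5)/5
Therefore d(-2*sin(9*B_t/5)/3) = (27*sin(9*B_t/5)/25) dt + (-6*cos(9*B_t/5)/5) dB_t.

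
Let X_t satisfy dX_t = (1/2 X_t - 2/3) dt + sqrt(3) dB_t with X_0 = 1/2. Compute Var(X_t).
Var(X_t) = 3*exp(t) - 3

The variance V(t) = Var(X_t) satisfies V'(t) = 2 a V(t) + c^2 with V(0) = 0 (drift coefficient is linear in X, diffusion is constant). With a = 1/2, c = sqrt(3), the solution is
  V(t) = (c^2 / (2 a)) * (exp(2 a t) - 1)
       = (sqrt(3)^2 / (2*(1/2))) * (exp(1 t) - 1)
       = 3*exp(t) - 3.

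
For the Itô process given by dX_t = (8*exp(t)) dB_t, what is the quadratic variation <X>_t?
<X>_t = 32*exp(2*t) - 32

For an Itô process dX_t = a(t) dt + b(t) dB_t, the quadratic variation is <X>_t = int_0^t b(s)^2 ds (the drift term does not contribute). Here b(s) = 8*exp(s), so
  b(s)^2 = 64*exp(2*s).
Integrating from 0 to t:
  <X>_t = int_0^t (64*exp(2*s)) ds = 32*exp(2*t) - 32.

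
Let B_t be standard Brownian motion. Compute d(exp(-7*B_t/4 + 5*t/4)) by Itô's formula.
d(exp(-7*B_t/4 + 5*t/4)) = (89*exp(-7*B_t/4 + 5*t/4)/32) dt + (-7*exp(-7*B_t/4 + 5*t/4)/4) dB_t

Itô's formula for f(t, x): d f(t, B_t) = (f_t + (1/2) f_xx) dt + f_x dB_t. Compute partials of f(t, x) = exp(5*t/4 - 7*x/4):
  f_t(t,x)  = 5*exp(5*t/4 - 7*x/4)/4
  f_x(t,x)  = -7*exp(5*t/4 - 7*x/4)/4
  f_xx(t,x) = 49*exp(5*t/4 - 7*x/4)/16
Assemble drift = f_t + (1/2) f_xx = 89*exp(5*t/4 - 7*x/4)/32 and diffusion = f_x = -7*exp(5*t/4 - 7*x/4)/4. Substituting x = B_t:
  d(exp(-7*B_t/4 + 5*t/4)) = (89*exp(-7*B_t/4 + 5*t/4)/32) dt + (-7*exp(-7*B_t/4 + 5*t/4)/4) dB_t.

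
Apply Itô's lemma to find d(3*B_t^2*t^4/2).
d(3*B_t^2*t^4/2) = (3*t^3*(4*B_t^2 + t)/2) dt + (3*B_t*t^4) dB_t

Itô's formula for f(t, x): d f(t, B_t) = (f_t + (1/2) f_xx) dt + f_x dB_t. Compute partials of f(t, x) = 3*t^4*x^2/2:
  f_t(t,x)  = 6*t^3*x^2
  f_x(t,x)  = 3*t^4*x
  f_xx(t,x) = 3*t^4
Assemble drift = f_t + (1/2) f_xx = 3*t^3*(t + 4*x^2)/2 and diffusion = f_x = 3*t^4*x. Substituting x = B_t:
  d(3*B_t^2*t^4/2) = (3*t^3*(4*B_t^2 + t)/2) dt + (3*B_t*t^4) dB_t.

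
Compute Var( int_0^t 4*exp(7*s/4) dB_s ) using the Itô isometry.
Var = 32*exp(7*t/2)/7 - 32/7

The Itô integral of a deterministic integrand f(s) has mean 0 because each increment f(s) * (B_{s+ds} - B_s) has mean 0. By the Itô isometry:
  Var( int_0^t f(s) dB_s ) = E[ (int_0^t f(s) dB_s)^2 ] = int_0^t f(s)^2 ds.
Here f(s) = 4*exp(7*s/4), so f(s)^2 = 16*exp(7*s/2). Integrate:
  int_0^t (16*exp(7*s/2)) ds = 32*exp(7*t/2)/7 - 32/7.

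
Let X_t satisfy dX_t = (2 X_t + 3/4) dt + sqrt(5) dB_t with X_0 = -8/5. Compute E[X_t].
E[X_t] = -49*exp(2*t)/40 - 3/8

Taking expectations and using E[dB_t] = 0, the mean m(t) = E[X_t] satisfies the ODE m'(t) = a m(t) + b with m(0) = x_0. With a = 2, b = 3/4, x_0 = -8/5, the solution is
  m(t) = x_0 * exp(a t) + (b/a) * (exp(a t) - 1)
       = (-8/5) * exp(2 t) + ((3/4)/2) * (exp(2 t) - 1)
       = -49*exp(2*t)/40 - 3/8.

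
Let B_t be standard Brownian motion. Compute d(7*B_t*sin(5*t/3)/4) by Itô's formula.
d(7*B_t*sin(5*t/3)/4) = (35*B_t*cos(5*t/3)/12) dt + (7*sin(5*t/3)/4) dB_t

Itô's formula for f(t, x): d f(t, B_t) = (f_t + (1/2) f_xx) dt + f_x dB_t. Compute partials of f(t, x) = 7*x*sin(5*t/3)/4:
  f_t(t,x)  = 35*x*cos(5*t/3)/12
  f_x(t,x)  = 7*sin(5*t/3)/4
  f_xx(t,x) = 0
Assemble drift = f_t + (1/2) f_xx = 35*x*cos(5*t/3)/12 and diffusion = f_x = 7*sin(5*t/3)/4. Substituting x = B_t:
  d(7*B_t*sin(5*t/3)/4) = (35*B_t*cos(5*t/3)/12) dt + (7*sin(5*t/3)/4) dB_t.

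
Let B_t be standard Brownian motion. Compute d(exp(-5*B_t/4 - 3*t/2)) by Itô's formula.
d(exp(-5*B_t/4 - 3*t/2)) = (-23*exp(-5*B_t/4 - 3*t/2)/32) dt + (-5*exp(-5*B_t/4 - 3*t/2)/4) dB_t

Itô's formula for f(t, x): d f(t, B_t) = (f_t + (1/2) f_xx) dt + f_x dB_t. Compute partials of f(t, x) = exp(-3*t/2 - 5*x/4):
  f_t(t,x)  = -3*exp(-3*t/2 - 5*x/4)/2
  f_x(t,x)  = -5*exp(-3*t/2 - 5*x/4)/4
  f_xx(t,x) = 25*exp(-3*t/2 - 5*x/4)/16
Assemble drift = f_t + (1/2) f_xx = -23*exp(-3*t/2 - 5*x/4)/32 and diffusion = f_x = -5*exp(-3*t/2 - 5*x/4)/4. Substituting x = B_t:
  d(exp(-5*B_t/4 - 3*t/2)) = (-23*exp(-5*B_t/4 - 3*t/2)/32) dt + (-5*exp(-5*B_t/4 - 3*t/2)/4) dB_t.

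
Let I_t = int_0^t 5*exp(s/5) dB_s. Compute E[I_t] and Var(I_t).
E[I_t] = 0; Var(I_t) = 125*exp(2*t/5)/2 - 125/2

The Itô integral of a deterministic integrand f(s) has mean 0 because each increment f(s) * (B_{s+ds} - B_s) has mean 0. By the Itô isometry:
  Var( int_0^t f(s) dB_s ) = E[ (int_0^t f(s) dB_s)^2 ] = int_0^t f(s)^2 ds.
Here f(s) = 5*exp(s/5), so f(s)^2 = 25*exp(2*s/5). Integrate:
  int_0^t (25*exp(2*s/5)) ds = 125*exp(2*t/5)/2 - 125/2.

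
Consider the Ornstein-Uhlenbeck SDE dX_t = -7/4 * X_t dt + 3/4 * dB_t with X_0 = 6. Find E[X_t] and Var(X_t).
E[X_t] = 6*exp(-7*t/4); Var(X_t) = 9/56 - 9*exp(-7*t/2)/56

The OU SDE dX = -theta X dt + sigma dB admits the integrating factor exp(theta t): d(exp(theta t) X_t) = sigma exp(theta t) dB_t. Integrating from 0 to t:
  X_t = x_0 * exp(-theta t) + sigma * int_0^t exp(-theta (t-s)) dB_s.
The Itô integral has mean 0 and (by the Itô isometry) variance sigma^2 * int_0^t exp(-2 theta (t - s)) ds = sigma^2 * (1 - exp(-2 theta t)) / (2 theta).
With theta = 7/4, sigma = 3/4, x_0 = 6:
  E[X_t] = 6 * exp(-7/4 t) = 6*exp(-7*t/4)
  Var(X_t) = (3/4)^2 * (1 - exp(-2*7/4 t)) / (2 * 7/4) = 9/56 - 9*exp(-7*t/2)/56.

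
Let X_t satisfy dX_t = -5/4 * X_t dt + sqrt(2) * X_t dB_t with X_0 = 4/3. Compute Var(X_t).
Var(X_t) = (16*exp(2*t) - 16)*exp(-5*t/2)/9

For GBM dX = mu X dt + sigma X dB with X_0 = x_0, apply Itô to Y = log X: dY = (mu - sigma^2/2) dt + sigma dB, so Y_t = log(x_0) + (mu - sigma^2/2) t + sigma B_t and hence X_t = x_0 * exp((mu - sigma^2/2) t + sigma B_t).
With mu = -5/4, sigma = sqrt(2), x_0 = 4/3, this gives:
  X_t = 4/3 * exp((-9/4) * t + (sqrt(2)) * B_t).
Since sigma*B_t ~ Normal(0, sigma^2 t), E[exp(sigma*B_t)] = exp(sigma^2 t / 2); so E[X_t] = x_0 * exp((mu - sigma^2/2) t) * exp(sigma^2 t / 2) = x_0 * exp(mu t) = 4*exp(-5*t/4)/3.
Var(X_t) = E[X_t^2] - (E[X_t])^2 = x_0^2 * exp(2 mu t) * (exp(sigma^2 t) - 1) = (16*exp(2*t) - 16)*exp(-5*t/2)/9.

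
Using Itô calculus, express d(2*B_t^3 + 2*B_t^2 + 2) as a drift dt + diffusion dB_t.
d(2*B_t^3 + 2*B_t^2 + 2) = (6*B_t + 2) dt + (2*B_t*(3*B_t + 2)) dB_t

Itô's formula for f(B_t) gives d f(B_t) = f'(B_t) dB_t + (1/2) f''(B_t) dt. Compute derivatives of f(x) = 2*x^3 + 2*x^2 + 2:
  f'(x)  = 2*x*(3*x + 2)
  f''(x) = 12*x + 4
Substitute x = B_t and multiply the f'' term by 1/2:
  drift     = (1/2) * (12*x + 4) evaluated at B_t = 6*B_t + 2
  diffusion = (2*x*(3*x + 2)) evaluated at B_t = 2*B_t*(3*B_t + 2)
Therefore d(2*B_t^3 + 2*B_t^2 + 2) = (6*B_t + 2) dt + (2*B_t*(3*B_t + 2)) dB_t.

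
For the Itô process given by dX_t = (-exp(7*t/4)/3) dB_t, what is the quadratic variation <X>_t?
<X>_t = 2*exp(7*t/2)/63 - 2/63

For an Itô process dX_t = a(t) dt + b(t) dB_t, the quadratic variation is <X>_t = int_0^t b(s)^2 ds (the drift term does not contribute). Here b(s) = -exp(7*s/4)/3, so
  b(s)^2 = exp(7*s/2)/9.
Integrating from 0 to t:
  <X>_t = int_0^t (exp(7*s/2)/9) ds = 2*exp(7*t/2)/63 - 2/63.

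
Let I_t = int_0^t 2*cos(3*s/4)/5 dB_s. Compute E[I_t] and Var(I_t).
E[I_t] = 0; Var(I_t) = 2*t/25 + 4*sin(3*t/2)/75

The Itô integral of a deterministic integrand f(s) has mean 0 because each increment f(s) * (B_{s+ds} - B_s) has mean 0. By the Itô isometry:
  Var( int_0^t f(s) dB_s ) = E[ (int_0^t f(s) dB_s)^2 ] = int_0^t f(s)^2 ds.
Here f(s) = 2*cos(3*s/4)/5, so f(s)^2 = 4*cos(3*s/4)^2/25. Integrate:
  int_0^t (4*cos(3*s/4)^2/25) ds = 2*t/25 + 4*sin(3*t/2)/75.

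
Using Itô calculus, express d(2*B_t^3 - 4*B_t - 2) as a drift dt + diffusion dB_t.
d(2*B_t^3 - 4*B_t - 2) = (6*B_t) dt + (6*B_t^2 - 4) dB_t

Itô's formula for f(B_t) gives d f(B_t) = f'(B_t) dB_t + (1/2) f''(B_t) dt. Compute derivatives of f(x) = 2*x^3 - 4*x - 2:
  f'(x)  = 6*x^2 - 4
  f''(x) = 12*x
Substitute x = B_t and multiply the f'' term by 1/2:
  drift     = (1/2) * (12*x) evaluated at B_t = 6*B_t
  diffusion = (6*x^2 - 4) evaluated at B_t = 6*B_t^2 - 4
Therefore d(2*B_t^3 - 4*B_t - 2) = (6*B_t) dt + (6*B_t^2 - 4) dB_t.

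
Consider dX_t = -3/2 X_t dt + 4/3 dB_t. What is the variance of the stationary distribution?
lim Var(X_t) = 16/27

The OU SDE dX = -theta X dt + sigma dB admits the integrating factor exp(theta t): d(exp(theta t) X_t) = sigma exp(theta t) dB_t. Integrating from 0 to t gives X_t = x_0 * exp(-theta t) + sigma * int_0^t exp(-theta (t-s)) dB_s for any initial x_0. The Itô integral has variance (by the Itô isometry) sigma^2 * int_0^t exp(-2 theta (t - s)) ds = sigma^2 * (1 - exp(-2 theta t)) / (2 theta), independent of x_0.
With theta = 3/2, sigma = 4/3:
  Var(X_t) = (4/3)^2 * (1 - exp(-2*3/2 t)) / (2 * 3/2) = 16/27 - 16*exp(-3*t)/27.
As t -> infinity, exp(-2*3/2 t) -> 0, so the stationary variance is sigma^2 / (2 theta) = 16/27.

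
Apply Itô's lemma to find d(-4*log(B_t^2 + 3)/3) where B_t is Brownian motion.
d(-4*log(B_t^2 + 3)/3) = (4*(B_t^2 - 3)/(3*(B_t^2 + 3)^2)) dt + (-8*B_t/(3*B_t^2 + 9)) dB_t

Itô's formula for f(B_t) gives d f(B_t) = f'(B_t) dB_t + (1/2) f''(B_t) dt. Compute derivatives of f(x) = -4*log(x^2 + 3)/3:
  f'(x)  = -8*x/(3*x^2 + 9)
  f''(x) = 8*(x^2 - 3)/(3*(x^2 + 3)^2)
Substitute x = B_t and multiply the f'' term by 1/2:
  drift     = (1/2) * (8*(x^2 - 3)/(3*(x^2 + 3)^2)) evaluated at B_t = 4*(B_t^2 - 3)/(3*(B_t^2 + 3)^2)
  diffusion = (-8*x/(3*x^2 + 9)) evaluated at B_t = -8*B_t/(3*B_t^2 + 9)
Therefore d(-4*log(B_t^2 + 3)/3) = (4*(B_t^2 - 3)/(3*(B_t^2 + 3)^2)) dt + (-8*B_t/(3*B_t^2 + 9)) dB_t.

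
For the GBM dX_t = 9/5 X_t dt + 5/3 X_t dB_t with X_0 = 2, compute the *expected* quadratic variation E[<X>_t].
E[<X>_t] = 500*exp(287*t/45)/287 - 500/287

<X>_t = int_0^t ((5/3) * X_s)^2 ds. Taking expectation inside the integral: E[<X>_t] = (5/3)^2 * int_0^t E[X_s^2] ds. For GBM, E[X_s^2] = x_0^2 * exp((2 mu + sigma^2) s). Integrating:
  E[<X>_t] = (5/3)^2 * 2^2 * (exp((2*(9/5) + (5/3)^2) t) - 1) / (2*(9/5) + (5/3)^2)
           = (5/3)^2 * 2^2 * (exp((287/45) t) - 1) / (287/45) = 500*exp(287*t/45)/287 - 500/287.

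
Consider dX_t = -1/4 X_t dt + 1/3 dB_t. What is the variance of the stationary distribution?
lim Var(X_t) = 2/9

The OU SDE dX = -theta X dt + sigma dB admits the integrating factor exp(theta t): d(exp(theta t) X_t) = sigma exp(theta t) dB_t. Integrating from 0 to t gives X_t = x_0 * exp(-theta t) + sigma * int_0^t exp(-theta (t-s)) dB_s for any initial x_0. The Itô integral has variance (by the Itô isometry) sigma^2 * int_0^t exp(-2 theta (t - s)) ds = sigma^2 * (1 - exp(-2 theta t)) / (2 theta), independent of x_0.
With theta = 1/4, sigma = 1/3:
  Var(X_t) = (1/3)^2 * (1 - exp(-2*1/4 t)) / (2 * 1/4) = 2/9 - 2*exp(-t/2)/9.
As t -> infinity, exp(-2*1/4 t) -> 0, so the stationary variance is sigma^2 / (2 theta) = 2/9.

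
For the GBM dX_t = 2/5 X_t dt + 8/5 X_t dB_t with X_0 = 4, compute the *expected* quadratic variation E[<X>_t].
E[<X>_t] = 256*exp(84*t/25)/21 - 256/21

<X>_t = int_0^t ((8/5) * X_s)^2 ds. Taking expectation inside the integral: E[<X>_t] = (8/5)^2 * int_0^t E[X_s^2] ds. For GBM, E[X_s^2] = x_0^2 * exp((2 mu + sigma^2) s). Integrating:
  E[<X>_t] = (8/5)^2 * 4^2 * (exp((2*(2/5) + (8/5)^2) t) - 1) / (2*(2/5) + (8/5)^2)
           = (8/5)^2 * 4^2 * (exp((84/25) t) - 1) / (84/25) = 256*exp(84*t/25)/21 - 256/21.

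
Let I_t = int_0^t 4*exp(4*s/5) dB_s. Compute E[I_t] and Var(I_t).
E[I_t] = 0; Var(I_t) = 10*exp(8*t/5) - 10

The Itô integral of a deterministic integrand f(s) has mean 0 because each increment f(s) * (B_{s+ds} - B_s) has mean 0. By the Itô isometry:
  Var( int_0^t f(s) dB_s ) = E[ (int_0^t f(s) dB_s)^2 ] = int_0^t f(s)^2 ds.
Here f(s) = 4*exp(4*s/5), so f(s)^2 = 16*exp(8*s/5). Integrate:
  int_0^t (16*exp(8*s/5)) ds = 10*exp(8*t/5) - 10.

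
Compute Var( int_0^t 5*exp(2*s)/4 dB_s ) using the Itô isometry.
Var = 25*exp(4*t)/64 - 25/64

The Itô integral of a deterministic integrand f(s) has mean 0 because each increment f(s) * (B_{s+ds} - B_s) has mean 0. By the Itô isometry:
  Var( int_0^t f(s) dB_s ) = E[ (int_0^t f(s) dB_s)^2 ] = int_0^t f(s)^2 ds.
Here f(s) = 5*exp(2*s)/4, so f(s)^2 = 25*exp(4*s)/16. Integrate:
  int_0^t (25*exp(4*s)/16) ds = 25*exp(4*t)/64 - 25/64.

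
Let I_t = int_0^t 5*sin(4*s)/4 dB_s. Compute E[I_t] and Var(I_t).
E[I_t] = 0; Var(I_t) = 25*t/32 - 25*sin(4*t)*cos(4*t)/128

The Itô integral of a deterministic integrand f(s) has mean 0 because each increment f(s) * (B_{s+ds} - B_s) has mean 0. By the Itô isometry:
  Var( int_0^t f(s) dB_s ) = E[ (int_0^t f(s) dB_s)^2 ] = int_0^t f(s)^2 ds.
Here f(s) = 5*sin(4*s)/4, so f(s)^2 = 25*sin(4*s)^2/16. Integrate:
  int_0^t (25*sin(4*s)^2/16) ds = 25*t/32 - 25*sin(4*t)*cos(4*t)/128.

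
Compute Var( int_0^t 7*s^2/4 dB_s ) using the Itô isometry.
Var = 49*t^5/80

The Itô integral of a deterministic integrand f(s) has mean 0 because each increment f(s) * (B_{s+ds} - B_s) has mean 0. By the Itô isometry:
  Var( int_0^t f(s) dB_s ) = E[ (int_0^t f(s) dB_s)^2 ] = int_0^t f(s)^2 ds.
Here f(s) = 7*s^2/4, so f(s)^2 = 49*s^4/16. Integrate:
  int_0^t (49*s^4/16) ds = 49*t^5/80.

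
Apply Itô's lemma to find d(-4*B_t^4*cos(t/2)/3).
d(-4*B_t^4*cos(t/2)/3) = (2*B_t^2*(B_t^2*sin(t/2) - 12*cos(t/2))/3) dt + (-16*B_t^3*cos(t/2)/3) dB_t

Itô's formula for f(t, x): d f(t, B_t) = (f_t + (1/2) f_xx) dt + f_x dB_t. Compute partials of f(t, x) = -4*x^4*cos(t/2)/3:
  f_t(t,x)  = 2*x^4*sin(t/2)/3
  f_x(t,x)  = -16*x^3*cos(t/2)/3
  f_xx(t,x) = -16*x^2*cos(t/2)
Assemble drift = f_t + (1/2) f_xx = 2*x^2*(x^2*sin(t/2) - 12*cos(t/2))/3 and diffusion = f_x = -16*x^3*cos(t/2)/3. Substituting x = B_t:
  d(-4*B_t^4*cos(t/2)/3) = (2*B_t^2*(B_t^2*sin(t/2) - 12*cos(t/2))/3) dt + (-16*B_t^3*cos(t/2)/3) dB_t.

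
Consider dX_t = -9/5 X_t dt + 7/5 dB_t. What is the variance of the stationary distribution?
lim Var(X_t) = 49/90

The OU SDE dX = -theta X dt + sigma dB admits the integrating factor exp(theta t): d(exp(theta t) X_t) = sigma exp(theta t) dB_t. Integrating from 0 to t gives X_t = x_0 * exp(-theta t) + sigma * int_0^t exp(-theta (t-s)) dB_s for any initial x_0. The Itô integral has variance (by the Itô isometry) sigma^2 * int_0^t exp(-2 theta (t - s)) ds = sigma^2 * (1 - exp(-2 theta t)) / (2 theta), independent of x_0.
With theta = 9/5, sigma = 7/5:
  Var(X_t) = (7/5)^2 * (1 - exp(-2*9/5 t)) / (2 * 9/5) = 49/90 - 49*exp(-18*t/5)/90.
As t -> infinity, exp(-2*9/5 t) -> 0, so the stationary variance is sigma^2 / (2 theta) = 49/90.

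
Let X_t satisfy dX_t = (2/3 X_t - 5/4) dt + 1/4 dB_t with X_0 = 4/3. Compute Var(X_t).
Var(X_t) = 3*exp(4*t/3)/64 - 3/64

The variance V(t) = Var(X_t) satisfies V'(t) = 2 a V(t) + c^2 with V(0) = 0 (drift coefficient is linear in X, diffusion is constant). With a = 2/3, c = 1/4, the solution is
  V(t) = (c^2 / (2 a)) * (exp(2 a t) - 1)
       = ((1/4)^2 / (2*(2/3))) * (exp((4/3) t) - 1)
       = 3*exp(4*t/3)/64 - 3/64.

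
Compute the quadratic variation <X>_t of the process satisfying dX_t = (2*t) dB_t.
<X>_t = 4*t^3/3

For an Itô process dX_t = a(t) dt + b(t) dB_t, the quadratic variation is <X>_t = int_0^t b(s)^2 ds (the drift term does not contribute). Here b(s) = 2*s, so
  b(s)^2 = 4*s^2.
Integrating from 0 to t:
  <X>_t = int_0^t (4*s^2) ds = 4*t^3/3.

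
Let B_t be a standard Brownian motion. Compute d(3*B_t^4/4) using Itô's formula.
d(3*B_t^4/4) = (9*B_t^2/2) dt + (3*B_t^3) dB_t

Itô's formula for f(B_t) gives d f(B_t) = f'(B_t) dB_t + (1/2) f''(B_t) dt. Compute derivatives of f(x) = 3*x^4/4:
  f'(x)  = 3*x^3
  f''(x) = 9*x^2
Substitute x = B_t and multiply the f'' term by 1/2:
  drift     = (1/2) * (9*x^2) evaluated at B_t = 9*B_t^2/2
  diffusion = (3*x^3) evaluated at B_t = 3*B_t^3
Therefore d(3*B_t^4/4) = (9*B_t^2/2) dt + (3*B_t^3) dB_t.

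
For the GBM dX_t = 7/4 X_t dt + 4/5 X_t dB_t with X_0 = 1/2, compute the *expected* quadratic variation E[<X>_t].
E[<X>_t] = 8*exp(207*t/50)/207 - 8/207

<X>_t = int_0^t ((4/5) * X_s)^2 ds. Taking expectation inside the integral: E[<X>_t] = (4/5)^2 * int_0^t E[X_s^2] ds. For GBM, E[X_s^2] = x_0^2 * exp((2 mu + sigma^2) s). Integrating:
  E[<X>_t] = (4/5)^2 * (1/2)^2 * (exp((2*(7/4) + (4/5)^2) t) - 1) / (2*(7/4) + (4/5)^2)
           = (4/5)^2 * (1/2)^2 * (exp((207/50) t) - 1) / (207/50) = 8*exp(207*t/50)/207 - 8/207.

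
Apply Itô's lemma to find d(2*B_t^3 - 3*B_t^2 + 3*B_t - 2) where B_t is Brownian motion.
d(2*B_t^3 - 3*B_t^2 + 3*B_t - 2) = (6*B_t - 3) dt + (6*B_t^2 - 6*B_t + 3) dB_t

Itô's formula for f(B_t) gives d f(B_t) = f'(B_t) dB_t + (1/2) f''(B_t) dt. Compute derivatives of f(x) = 2*x^3 - 3*x^2 + 3*x - 2:
  f'(x)  = 6*x^2 - 6*x + 3
  f''(x) = 12*x - 6
Substitute x = B_t and multiply the f'' term by 1/2:
  drift     = (1/2) * (12*x - 6) evaluated at B_t = 6*B_t - 3
  diffusion = (6*x^2 - 6*x + 3) evaluated at B_t = 6*B_t^2 - 6*B_t + 3
Therefore d(2*B_t^3 - 3*B_t^2 + 3*B_t - 2) = (6*B_t - 3) dt + (6*B_t^2 - 6*B_t + 3) dB_t.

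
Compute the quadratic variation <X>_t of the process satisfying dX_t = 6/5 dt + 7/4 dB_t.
<X>_t = 49*t/16

For an Itô process dX_t = a(t) dt + b(t) dB_t, the quadratic variation is <X>_t = int_0^t b(s)^2 ds (the drift term does not contribute). Here b(s) = 7/4, so
  b(s)^2 = 49/16.
Integrating from 0 to t:
  <X>_t = int_0^t (49/16) ds = 49*t/16.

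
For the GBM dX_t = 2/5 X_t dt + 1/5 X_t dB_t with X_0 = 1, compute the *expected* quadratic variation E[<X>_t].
E[<X>_t] = exp(21*t/25)/21 - 1/21

<X>_t = int_0^t ((1/5) * X_s)^2 ds. Taking expectation inside the integral: E[<X>_t] = (1/5)^2 * int_0^t E[X_s^2] ds. For GBM, E[X_s^2] = x_0^2 * exp((2 mu + sigma^2) s). Integrating:
  E[<X>_t] = (1/5)^2 * 1^2 * (exp((2*(2/5) + (1/5)^2) t) - 1) / (2*(2/5) + (1/5)^2)
           = (1/5)^2 * 1^2 * (exp((21/25) t) - 1) / (21/25) = exp(21*t/25)/21 - 1/21.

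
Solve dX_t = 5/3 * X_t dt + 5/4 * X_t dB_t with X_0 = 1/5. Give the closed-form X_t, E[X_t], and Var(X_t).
X_t = 1/5 * exp((85/96) t + (5/4) B_t); E[X_t] = exp(5*t/3)/5; Var(X_t) = (exp(25*t/16) - 1)*exp(10*t/3)/25

For GBM dX = mu X dt + sigma X dB with X_0 = x_0, apply Itô to Y = log X: dY = (mu - sigma^2/2) dt + sigma dB, so Y_t = log(x_0) + (mu - sigma^2/2) t + sigma B_t and hence X_t = x_0 * exp((mu - sigma^2/2) t + sigma B_t).
With mu = 5/3, sigma = 5/4, x_0 = 1/5, this gives:
  X_t = 1/5 * exp((85/96) * t + (5/4) * B_t).
Since sigma*B_t ~ Normal(0, sigma^2 t), E[exp(sigma*B_t)] = exp(sigma^2 t / 2); so E[X_t] = x_0 * exp((mu - sigma^2/2) t) * exp(sigma^2 t / 2) = x_0 * exp(mu t) = exp(5*t/3)/5.
Var(X_t) = E[X_t^2] - (E[X_t])^2 = x_0^2 * exp(2 mu t) * (exp(sigma^2 t) - 1) = (exp(25*t/16) - 1)*exp(10*t/3)/25.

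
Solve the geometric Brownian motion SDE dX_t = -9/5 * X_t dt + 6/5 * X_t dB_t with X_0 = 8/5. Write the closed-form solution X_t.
X_t = 8/5 * exp((-63/25) * t + (6/5) * B_t)

For GBM dX = mu X dt + sigma X dB with X_0 = x_0, apply Itô to Y = log X: dY = (mu - sigma^2/2) dt + sigma dB, so Y_t = log(x_0) + (mu - sigma^2/2) t + sigma B_t and hence X_t = x_0 * exp((mu - sigma^2/2) t + sigma B_t).
With mu = -9/5, sigma = 6/5, x_0 = 8/5, this gives:
  X_t = 8/5 * exp((-63/25) * t + (6/5) * B_t).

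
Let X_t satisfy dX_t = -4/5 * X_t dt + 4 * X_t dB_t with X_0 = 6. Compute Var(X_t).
Var(X_t) = (36*exp(16*t) - 36)*exp(-8*t/5)

For GBM dX = mu X dt + sigma X dB with X_0 = x_0, apply Itô to Y = log X: dY = (mu - sigma^2/2) dt + sigma dB, so Y_t = log(x_0) + (mu - sigma^2/2) t + sigma B_t and hence X_t = x_0 * exp((mu - sigma^2/2) t + sigma B_t).
With mu = -4/5, sigma = 4, x_0 = 6, this gives:
  X_t = 6 * exp((-44/5) * t + (4) * B_t).
Since sigma*B_t ~ Normal(0, sigma^2 t), E[exp(sigma*B_t)] = exp(sigma^2 t / 2); so E[X_t] = x_0 * exp((mu - sigma^2/2) t) * exp(sigma^2 t / 2) = x_0 * exp(mu t) = 6*exp(-4*t/5).
Var(X_t) = E[X_t^2] - (E[X_t])^2 = x_0^2 * exp(2 mu t) * (exp(sigma^2 t) - 1) = (36*exp(16*t) - 36)*exp(-8*t/5).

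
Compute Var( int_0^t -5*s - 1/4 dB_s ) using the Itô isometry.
Var = t*(400*t^2 + 60*t + 3)/48

The Itô integral of a deterministic integrand f(s) has mean 0 because each increment f(s) * (B_{s+ds} - B_s) has mean 0. By the Itô isometry:
  Var( int_0^t f(s) dB_s ) = E[ (int_0^t f(s) dB_s)^2 ] = int_0^t f(s)^2 ds.
Here f(s) = -5*s - 1/4, so f(s)^2 = (20*s + 1)^2/16. Integrate:
  int_0^t ((20*s + 1)^2/16) ds = t*(400*t^2 + 60*t + 3)/48.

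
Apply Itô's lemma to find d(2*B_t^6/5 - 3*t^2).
d(2*B_t^6/5 - 3*t^2) = (6*B_t^4 - 6*t) dt + (12*B_t^5/5) dB_t

Itô's formula for f(t, x): d f(t, B_t) = (f_t + (1/2) f_xx) dt + f_x dB_t. Compute partials of f(t, x) = -3*t^2 + 2*x^6/5:
  f_t(t,x)  = -6*t
  f_x(t,x)  = 12*x^5/5
  f_xx(t,x) = 12*x^4
Assemble drift = f_t + (1/2) f_xx = -6*t + 6*x^4 and diffusion = f_x = 12*x^5/5. Substituting x = B_t:
  d(2*B_t^6/5 - 3*t^2) = (6*B_t^4 - 6*t) dt + (12*B_t^5/5) dB_t.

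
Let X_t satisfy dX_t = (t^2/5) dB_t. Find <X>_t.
<X>_t = t^5/125

For an Itô process dX_t = a(t) dt + b(t) dB_t, the quadratic variation is <X>_t = int_0^t b(s)^2 ds (the drift term does not contribute). Here b(s) = s^2/5, so
  b(s)^2 = s^4/25.
Integrating from 0 to t:
  <X>_t = int_0^t (s^4/25) ds = t^5/125.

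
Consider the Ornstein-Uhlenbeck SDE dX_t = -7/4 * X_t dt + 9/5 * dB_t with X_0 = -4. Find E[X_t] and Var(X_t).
E[X_t] = -4*exp(-7*t/4); Var(X_t) = 162/175 - 162*exp(-7*t/2)/175

The OU SDE dX = -theta X dt + sigma dB admits the integrating factor exp(theta t): d(exp(theta t) X_t) = sigma exp(theta t) dB_t. Integrating from 0 to t:
  X_t = x_0 * exp(-theta t) + sigma * int_0^t exp(-theta (t-s)) dB_s.
The Itô integral has mean 0 and (by the Itô isometry) variance sigma^2 * int_0^t exp(-2 theta (t - s)) ds = sigma^2 * (1 - exp(-2 theta t)) / (2 theta).
With theta = 7/4, sigma = 9/5, x_0 = -4:
  E[X_t] = -4 * exp(-7/4 t) = -4*exp(-7*t/4)
  Var(X_t) = (9/5)^2 * (1 - exp(-2*7/4 t)) / (2 * 7/4) = 162/175 - 162*exp(-7*t/2)/175.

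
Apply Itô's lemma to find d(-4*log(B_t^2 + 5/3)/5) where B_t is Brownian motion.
d(-4*log(B_t^2 + 5/3)/5) = (12*(3*B_t^2 - 5)/(5*(3*B_t^2 + 5)^2)) dt + (-24*B_t/(15*B_t^2 + 25)) dB_t

Itô's formula for f(B_t) gives d f(B_t) = f'(B_t) dB_t + (1/2) f''(B_t) dt. Compute derivatives of f(x) = -4*log(x^2 + 5/3)/5:
  f'(x)  = -24*x/(15*x^2 + 25)
  f''(x) = 24*(3*x^2 - 5)/(5*(3*x^2 + 5)^2)
Substitute x = B_t and multiply the f'' term by 1/2:
  drift     = (1/2) * (24*(3*x^2 - 5)/(5*(3*x^2 + 5)^2)) evaluated at B_t = 12*(3*B_t^2 - 5)/(5*(3*B_t^2 + 5)^2)
  diffusion = (-24*x/(15*x^2 + 25)) evaluated at B_t = -24*B_t/(15*B_t^2 + 25)
Therefore d(-4*log(B_t^2 + 5/3)/5) = (12*(3*B_t^2 - 5)/(5*(3*B_t^2 + 5)^2)) dt + (-24*B_t/(15*B_t^2 + 25)) dB_t.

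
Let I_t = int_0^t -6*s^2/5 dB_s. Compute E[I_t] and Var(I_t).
E[I_t] = 0; Var(I_t) = 36*t^5/125

The Itô integral of a deterministic integrand f(s) has mean 0 because each increment f(s) * (B_{s+ds} - B_s) has mean 0. By the Itô isometry:
  Var( int_0^t f(s) dB_s ) = E[ (int_0^t f(s) dB_s)^2 ] = int_0^t f(s)^2 ds.
Here f(s) = -6*s^2/5, so f(s)^2 = 36*s^4/25. Integrate:
  int_0^t (36*s^4/25) ds = 36*t^5/125.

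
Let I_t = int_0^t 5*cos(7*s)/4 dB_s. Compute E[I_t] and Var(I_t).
E[I_t] = 0; Var(I_t) = 25*t/32 + 25*sin(14*t)/448

The Itô integral of a deterministic integrand f(s) has mean 0 because each increment f(s) * (B_{s+ds} - B_s) has mean 0. By the Itô isometry:
  Var( int_0^t f(s) dB_s ) = E[ (int_0^t f(s) dB_s)^2 ] = int_0^t f(s)^2 ds.
Here f(s) = 5*cos(7*s)/4, so f(s)^2 = 25*cos(7*s)^2/16. Integrate:
  int_0^t (25*cos(7*s)^2/16) ds = 25*t/32 + 25*sin(14*t)/448.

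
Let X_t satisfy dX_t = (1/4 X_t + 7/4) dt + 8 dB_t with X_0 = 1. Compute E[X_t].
E[X_t] = 8*exp(t/4) - 7

Taking expectations and using E[dB_t] = 0, the mean m(t) = E[X_t] satisfies the ODE m'(t) = a m(t) + b with m(0) = x_0. With a = 1/4, b = 7/4, x_0 = 1, the solution is
  m(t) = x_0 * exp(a t) + (b/a) * (exp(a t) - 1)
       = 1 * exp((1/4) t) + ((7/4)/(1/4)) * (exp((1/4) t) - 1)
       = 8*exp(t/4) - 7.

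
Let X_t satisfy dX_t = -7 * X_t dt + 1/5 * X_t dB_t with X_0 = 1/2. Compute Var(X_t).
Var(X_t) = (exp(t/25) - 1)*exp(-14*t)/4

For GBM dX = mu X dt + sigma X dB with X_0 = x_0, apply Itô to Y = log X: dY = (mu - sigma^2/2) dt + sigma dB, so Y_t = log(x_0) + (mu - sigma^2/2) t + sigma B_t and hence X_t = x_0 * exp((mu - sigma^2/2) t + sigma B_t).
With mu = -7, sigma = 1/5, x_0 = 1/2, this gives:
  X_t = 1/2 * exp((-351/50) * t + (1/5) * B_t).
Since sigma*B_t ~ Normal(0, sigma^2 t), E[exp(sigma*B_t)] = exp(sigma^2 t / 2); so E[X_t] = x_0 * exp((mu - sigma^2/2) t) * exp(sigma^2 t / 2) = x_0 * exp(mu t) = exp(-7*t)/2.
Var(X_t) = E[X_t^2] - (E[X_t])^2 = x_0^2 * exp(2 mu t) * (exp(sigma^2 t) - 1) = (exp(t/25) - 1)*exp(-14*t)/4.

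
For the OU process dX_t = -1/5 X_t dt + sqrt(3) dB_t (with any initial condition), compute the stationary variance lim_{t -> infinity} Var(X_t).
lim Var(X_t) = 15/2

The OU SDE dX = -theta X dt + sigma dB admits the integrating factor exp(theta t): d(exp(theta t) X_t) = sigma exp(theta t) dB_t. Integrating from 0 to t gives X_t = x_0 * exp(-theta t) + sigma * int_0^t exp(-theta (t-s)) dB_s for any initial x_0. The Itô integral has variance (by the Itô isometry) sigma^2 * int_0^t exp(-2 theta (t - s)) ds = sigma^2 * (1 - exp(-2 theta t)) / (2 theta), independent of x_0.
With theta = 1/5, sigma = sqrt(3):
  Var(X_t) = (sqrt(3))^2 * (1 - exp(-2*1/5 t)) / (2 * 1/5) = 15/2 - 15*exp(-2*t/5)/2.
As t -> infinity, exp(-2*1/5 t) -> 0, so the stationary variance is sigma^2 / (2 theta) = 15/2.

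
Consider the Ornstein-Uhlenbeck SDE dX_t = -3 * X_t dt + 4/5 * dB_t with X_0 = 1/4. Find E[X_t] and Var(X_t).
E[X_t] = exp(-3*t)/4; Var(X_t) = 8/75 - 8*exp(-6*t)/75

The OU SDE dX = -theta X dt + sigma dB admits the integrating factor exp(theta t): d(exp(theta t) X_t) = sigma exp(theta t) dB_t. Integrating from 0 to t:
  X_t = x_0 * exp(-theta t) + sigma * int_0^t exp(-theta (t-s)) dB_s.
The Itô integral has mean 0 and (by the Itô isometry) variance sigma^2 * int_0^t exp(-2 theta (t - s)) ds = sigma^2 * (1 - exp(-2 theta t)) / (2 theta).
With theta = 3, sigma = 4/5, x_0 = 1/4:
  E[X_t] = 1/4 * exp(-3 t) = exp(-3*t)/4
  Var(X_t) = (4/5)^2 * (1 - exp(-2*3 t)) / (2 * 3) = 8/75 - 8*exp(-6*t)/75.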